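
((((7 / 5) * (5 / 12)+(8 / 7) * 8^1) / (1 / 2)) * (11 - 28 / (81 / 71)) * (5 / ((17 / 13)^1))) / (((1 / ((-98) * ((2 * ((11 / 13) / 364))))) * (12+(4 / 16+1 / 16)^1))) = 394349560 / 10579491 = 37.27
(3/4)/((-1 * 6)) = -1/8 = -0.12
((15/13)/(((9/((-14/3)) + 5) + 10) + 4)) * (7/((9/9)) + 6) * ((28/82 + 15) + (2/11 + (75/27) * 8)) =10724630/323367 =33.17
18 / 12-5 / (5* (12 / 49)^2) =-2185 / 144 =-15.17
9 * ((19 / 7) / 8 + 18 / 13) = 11295 / 728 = 15.52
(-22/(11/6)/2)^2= 36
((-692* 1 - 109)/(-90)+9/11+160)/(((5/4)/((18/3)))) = 814.65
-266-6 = -272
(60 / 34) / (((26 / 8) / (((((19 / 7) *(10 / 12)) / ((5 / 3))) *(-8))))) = -9120 / 1547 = -5.90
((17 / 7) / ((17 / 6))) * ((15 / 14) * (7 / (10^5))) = 9 / 140000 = 0.00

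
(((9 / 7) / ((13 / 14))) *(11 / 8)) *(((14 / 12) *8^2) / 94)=924 / 611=1.51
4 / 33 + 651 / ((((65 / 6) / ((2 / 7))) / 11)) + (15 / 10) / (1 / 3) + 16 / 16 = 834331 / 4290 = 194.48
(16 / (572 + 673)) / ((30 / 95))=152 / 3735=0.04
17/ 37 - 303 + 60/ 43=-479122/ 1591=-301.15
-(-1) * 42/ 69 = 14/ 23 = 0.61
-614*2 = -1228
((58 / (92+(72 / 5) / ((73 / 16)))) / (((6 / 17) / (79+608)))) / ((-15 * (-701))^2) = 8241481 / 768030278940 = 0.00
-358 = -358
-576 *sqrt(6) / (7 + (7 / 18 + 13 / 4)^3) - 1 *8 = -26873856 *sqrt(6) / 2574683 - 8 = -33.57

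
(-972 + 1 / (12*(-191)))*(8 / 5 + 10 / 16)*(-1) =39655285 / 18336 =2162.70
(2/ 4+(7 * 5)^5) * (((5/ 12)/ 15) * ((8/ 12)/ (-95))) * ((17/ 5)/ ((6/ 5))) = -1785743767/ 61560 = -29008.18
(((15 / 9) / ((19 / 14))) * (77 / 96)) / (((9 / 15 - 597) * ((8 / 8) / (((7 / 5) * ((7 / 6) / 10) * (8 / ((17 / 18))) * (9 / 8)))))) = -3773 / 1467712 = -0.00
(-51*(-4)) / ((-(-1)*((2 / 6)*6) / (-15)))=-1530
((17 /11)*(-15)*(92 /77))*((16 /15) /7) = -25024 /5929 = -4.22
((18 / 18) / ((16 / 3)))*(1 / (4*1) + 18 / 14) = 129 / 448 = 0.29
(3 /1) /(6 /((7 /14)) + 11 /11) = 3 /13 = 0.23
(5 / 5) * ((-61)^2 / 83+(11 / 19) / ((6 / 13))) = 436063 / 9462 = 46.09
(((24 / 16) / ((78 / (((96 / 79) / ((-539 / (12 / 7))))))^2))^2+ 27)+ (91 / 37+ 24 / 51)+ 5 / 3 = 31.60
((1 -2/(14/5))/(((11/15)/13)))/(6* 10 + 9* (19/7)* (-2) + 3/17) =2210/4939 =0.45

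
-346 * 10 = -3460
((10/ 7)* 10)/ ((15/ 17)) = 340/ 21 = 16.19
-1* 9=-9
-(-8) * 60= 480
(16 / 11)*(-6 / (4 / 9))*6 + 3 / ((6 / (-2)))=-1307 / 11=-118.82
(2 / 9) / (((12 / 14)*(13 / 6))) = 14 / 117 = 0.12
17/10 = 1.70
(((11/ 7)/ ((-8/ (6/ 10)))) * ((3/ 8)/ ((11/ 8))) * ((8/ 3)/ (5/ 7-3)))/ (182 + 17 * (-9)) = 3/ 2320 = 0.00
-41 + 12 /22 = -445 /11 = -40.45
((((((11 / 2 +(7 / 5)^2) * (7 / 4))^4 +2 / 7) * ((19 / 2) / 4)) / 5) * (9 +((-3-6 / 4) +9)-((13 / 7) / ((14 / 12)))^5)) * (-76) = -217566101152278358017767109 / 63274455776000000000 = -3438450.77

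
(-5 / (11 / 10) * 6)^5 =-2430000000000 / 161051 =-15088388.15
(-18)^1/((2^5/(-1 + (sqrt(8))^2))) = -63/16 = -3.94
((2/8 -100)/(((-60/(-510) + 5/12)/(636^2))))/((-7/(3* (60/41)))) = 211656576960/4469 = 47361059.96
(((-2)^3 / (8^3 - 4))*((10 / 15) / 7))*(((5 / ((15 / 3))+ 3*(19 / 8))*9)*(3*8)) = -2340 / 889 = -2.63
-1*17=-17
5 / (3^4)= 5 / 81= 0.06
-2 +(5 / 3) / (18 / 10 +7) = -239 / 132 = -1.81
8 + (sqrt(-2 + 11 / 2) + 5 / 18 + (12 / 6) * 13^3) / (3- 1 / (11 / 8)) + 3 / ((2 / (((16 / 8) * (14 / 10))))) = 11 * sqrt(14) / 50 + 875557 / 450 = 1946.51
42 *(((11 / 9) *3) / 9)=154 / 9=17.11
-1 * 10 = -10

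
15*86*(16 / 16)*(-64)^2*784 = 4142530560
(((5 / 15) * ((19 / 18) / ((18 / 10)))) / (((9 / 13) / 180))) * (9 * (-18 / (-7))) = 24700 / 21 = 1176.19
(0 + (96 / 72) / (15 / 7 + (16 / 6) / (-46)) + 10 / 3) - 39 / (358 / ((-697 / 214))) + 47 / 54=5.20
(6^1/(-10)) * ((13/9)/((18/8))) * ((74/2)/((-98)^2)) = -481/324135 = -0.00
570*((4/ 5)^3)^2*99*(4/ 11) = 16809984/ 3125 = 5379.19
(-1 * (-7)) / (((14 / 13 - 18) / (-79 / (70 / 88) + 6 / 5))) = 22321 / 550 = 40.58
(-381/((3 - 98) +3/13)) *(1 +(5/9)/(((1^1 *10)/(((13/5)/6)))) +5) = 5370703/221760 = 24.22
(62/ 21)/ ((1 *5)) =62/ 105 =0.59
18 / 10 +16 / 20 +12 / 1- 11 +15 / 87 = 547 / 145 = 3.77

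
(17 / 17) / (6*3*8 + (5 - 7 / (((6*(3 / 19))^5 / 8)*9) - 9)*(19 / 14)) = 29760696 / 3794660993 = 0.01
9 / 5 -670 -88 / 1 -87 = -4216 / 5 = -843.20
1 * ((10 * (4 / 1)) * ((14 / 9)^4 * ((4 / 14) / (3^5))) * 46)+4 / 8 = 13.17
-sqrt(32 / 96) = -sqrt(3) / 3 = -0.58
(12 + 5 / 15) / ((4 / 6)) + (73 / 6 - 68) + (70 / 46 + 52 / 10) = -10561 / 345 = -30.61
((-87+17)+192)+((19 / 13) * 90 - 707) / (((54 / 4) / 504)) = -833114 / 39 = -21361.90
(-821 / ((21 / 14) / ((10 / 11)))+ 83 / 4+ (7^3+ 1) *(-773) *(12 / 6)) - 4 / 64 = -281054869 / 528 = -532300.89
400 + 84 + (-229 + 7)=262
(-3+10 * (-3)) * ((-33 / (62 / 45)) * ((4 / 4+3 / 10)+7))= 813483 / 124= 6560.35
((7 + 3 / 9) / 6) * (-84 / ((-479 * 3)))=308 / 4311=0.07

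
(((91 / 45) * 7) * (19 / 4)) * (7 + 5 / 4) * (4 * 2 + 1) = 399399 / 80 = 4992.49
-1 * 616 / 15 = -616 / 15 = -41.07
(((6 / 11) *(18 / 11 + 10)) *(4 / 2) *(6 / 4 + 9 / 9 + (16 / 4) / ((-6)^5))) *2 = 621952 / 9801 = 63.46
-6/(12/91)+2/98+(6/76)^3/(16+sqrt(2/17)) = -22163643181/487331950 - 9 * sqrt(34)/79564400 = -45.48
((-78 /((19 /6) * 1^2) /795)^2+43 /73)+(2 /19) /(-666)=363498372524 /616262928525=0.59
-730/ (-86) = 8.49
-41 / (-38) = 41 / 38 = 1.08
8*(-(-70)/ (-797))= -560/ 797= -0.70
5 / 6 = 0.83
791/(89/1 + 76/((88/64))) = 8701/1587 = 5.48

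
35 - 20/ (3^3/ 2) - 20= 365/ 27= 13.52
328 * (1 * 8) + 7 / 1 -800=1831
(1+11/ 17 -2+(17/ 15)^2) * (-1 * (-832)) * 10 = 5928832/ 765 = 7750.11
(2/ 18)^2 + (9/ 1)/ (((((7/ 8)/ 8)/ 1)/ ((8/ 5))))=373283/ 2835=131.67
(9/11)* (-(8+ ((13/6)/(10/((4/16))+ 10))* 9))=-7551/1100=-6.86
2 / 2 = 1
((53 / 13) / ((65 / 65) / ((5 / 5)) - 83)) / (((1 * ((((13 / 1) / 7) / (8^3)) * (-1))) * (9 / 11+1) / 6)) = 1567104 / 34645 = 45.23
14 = 14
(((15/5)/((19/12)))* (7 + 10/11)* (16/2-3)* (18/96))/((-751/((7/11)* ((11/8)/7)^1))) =-11745/5022688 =-0.00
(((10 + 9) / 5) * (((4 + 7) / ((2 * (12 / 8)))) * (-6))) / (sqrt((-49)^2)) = -418 / 245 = -1.71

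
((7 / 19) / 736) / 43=7 / 601312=0.00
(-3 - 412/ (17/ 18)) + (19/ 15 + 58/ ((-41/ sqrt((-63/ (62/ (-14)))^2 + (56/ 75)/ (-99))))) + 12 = -108622/ 255 - 58 *sqrt(47650931097)/ 629145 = -446.09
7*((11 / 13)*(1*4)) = 308 / 13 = 23.69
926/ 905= 1.02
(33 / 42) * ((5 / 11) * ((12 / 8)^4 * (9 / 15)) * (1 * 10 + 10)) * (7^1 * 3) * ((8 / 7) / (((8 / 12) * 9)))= 1215 / 14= 86.79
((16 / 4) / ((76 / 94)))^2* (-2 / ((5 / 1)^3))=-0.39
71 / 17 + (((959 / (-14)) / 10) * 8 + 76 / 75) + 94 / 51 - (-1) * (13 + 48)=5624 / 425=13.23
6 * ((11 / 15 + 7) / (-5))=-232 / 25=-9.28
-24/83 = -0.29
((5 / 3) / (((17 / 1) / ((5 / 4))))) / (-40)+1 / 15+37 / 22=52223 / 29920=1.75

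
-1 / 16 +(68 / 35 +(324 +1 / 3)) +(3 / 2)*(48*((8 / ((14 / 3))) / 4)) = 85697 / 240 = 357.07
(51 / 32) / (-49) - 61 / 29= -97127 / 45472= -2.14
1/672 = 0.00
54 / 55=0.98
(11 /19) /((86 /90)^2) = 22275 /35131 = 0.63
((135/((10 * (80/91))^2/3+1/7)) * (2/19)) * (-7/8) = -23476635/48909724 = -0.48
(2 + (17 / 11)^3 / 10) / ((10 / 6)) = 1.42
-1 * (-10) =10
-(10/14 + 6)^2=-2209/49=-45.08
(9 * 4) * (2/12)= 6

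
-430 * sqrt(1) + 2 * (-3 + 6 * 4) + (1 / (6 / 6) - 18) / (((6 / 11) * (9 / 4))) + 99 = -8177 / 27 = -302.85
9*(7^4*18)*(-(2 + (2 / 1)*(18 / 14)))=-1778112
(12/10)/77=6/385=0.02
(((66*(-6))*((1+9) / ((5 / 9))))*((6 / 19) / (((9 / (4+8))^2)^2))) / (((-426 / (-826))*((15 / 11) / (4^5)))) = -209601953792 / 20235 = -10358386.65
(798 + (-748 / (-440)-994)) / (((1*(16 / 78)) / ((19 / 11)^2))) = -27355497 / 9680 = -2825.98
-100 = -100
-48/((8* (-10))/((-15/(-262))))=9/262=0.03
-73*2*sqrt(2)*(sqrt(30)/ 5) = -292*sqrt(15)/ 5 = -226.18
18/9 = 2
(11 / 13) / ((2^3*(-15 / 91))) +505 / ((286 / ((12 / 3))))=110189 / 17160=6.42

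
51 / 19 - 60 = -1089 / 19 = -57.32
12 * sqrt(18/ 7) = 36 * sqrt(14)/ 7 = 19.24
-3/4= -0.75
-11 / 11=-1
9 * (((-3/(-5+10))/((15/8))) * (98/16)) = -441/25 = -17.64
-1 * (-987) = 987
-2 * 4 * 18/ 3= -48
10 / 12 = 5 / 6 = 0.83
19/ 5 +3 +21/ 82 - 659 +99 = -226707/ 410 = -552.94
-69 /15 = -23 /5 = -4.60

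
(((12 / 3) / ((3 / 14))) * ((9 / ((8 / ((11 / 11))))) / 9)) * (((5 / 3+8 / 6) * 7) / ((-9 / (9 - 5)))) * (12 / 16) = -16.33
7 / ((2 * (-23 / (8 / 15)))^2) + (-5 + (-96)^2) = 1096339387 / 119025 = 9211.00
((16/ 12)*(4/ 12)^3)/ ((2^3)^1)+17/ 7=2761/ 1134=2.43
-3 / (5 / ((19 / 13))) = -57 / 65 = -0.88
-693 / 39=-231 / 13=-17.77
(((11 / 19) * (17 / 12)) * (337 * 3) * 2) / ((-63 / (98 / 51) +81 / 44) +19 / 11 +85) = 9704926 / 326439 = 29.73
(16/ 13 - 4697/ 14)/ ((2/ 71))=-617061/ 52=-11866.56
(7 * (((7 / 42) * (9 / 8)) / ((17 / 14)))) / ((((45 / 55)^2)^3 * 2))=86806489 / 48183984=1.80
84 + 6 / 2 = 87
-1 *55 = -55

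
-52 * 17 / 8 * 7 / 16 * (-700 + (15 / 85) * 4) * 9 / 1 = 608517 / 2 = 304258.50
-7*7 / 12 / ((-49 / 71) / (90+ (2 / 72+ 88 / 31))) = 7358369 / 13392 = 549.46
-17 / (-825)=17 / 825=0.02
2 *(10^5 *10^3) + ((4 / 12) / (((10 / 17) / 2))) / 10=30000000017 / 150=200000000.11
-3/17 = -0.18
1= 1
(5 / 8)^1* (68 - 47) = 105 / 8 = 13.12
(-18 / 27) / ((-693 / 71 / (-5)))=-710 / 2079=-0.34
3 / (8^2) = 3 / 64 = 0.05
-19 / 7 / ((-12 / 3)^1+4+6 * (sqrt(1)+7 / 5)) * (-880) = 10450 / 63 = 165.87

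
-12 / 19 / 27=-4 / 171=-0.02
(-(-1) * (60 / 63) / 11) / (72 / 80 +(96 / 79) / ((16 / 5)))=15800 / 233541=0.07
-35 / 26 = -1.35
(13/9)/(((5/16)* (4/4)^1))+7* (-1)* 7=-1997/45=-44.38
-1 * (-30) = 30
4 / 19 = 0.21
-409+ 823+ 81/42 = 5823/14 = 415.93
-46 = -46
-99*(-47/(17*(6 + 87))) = 1551/527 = 2.94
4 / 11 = 0.36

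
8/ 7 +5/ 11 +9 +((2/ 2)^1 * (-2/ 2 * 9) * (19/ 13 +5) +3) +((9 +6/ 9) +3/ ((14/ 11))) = -27913/ 858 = -32.53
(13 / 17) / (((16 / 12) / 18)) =351 / 34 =10.32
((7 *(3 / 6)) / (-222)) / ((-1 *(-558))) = -7 / 247752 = -0.00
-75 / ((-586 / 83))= 6225 / 586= 10.62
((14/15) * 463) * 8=51856/15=3457.07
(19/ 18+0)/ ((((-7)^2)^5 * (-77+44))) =-19/ 167790297906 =-0.00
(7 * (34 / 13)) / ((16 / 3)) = 357 / 104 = 3.43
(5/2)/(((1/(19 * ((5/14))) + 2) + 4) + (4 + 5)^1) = 475/2878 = 0.17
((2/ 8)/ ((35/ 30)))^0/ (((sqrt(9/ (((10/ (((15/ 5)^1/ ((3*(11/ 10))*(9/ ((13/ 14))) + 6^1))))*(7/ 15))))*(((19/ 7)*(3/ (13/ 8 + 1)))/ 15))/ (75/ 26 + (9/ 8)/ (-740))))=3624089*sqrt(2246790)/ 152072960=35.72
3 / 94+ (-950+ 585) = -34307 / 94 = -364.97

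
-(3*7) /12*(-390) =1365 /2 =682.50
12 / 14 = 6 / 7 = 0.86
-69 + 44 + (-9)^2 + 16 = 72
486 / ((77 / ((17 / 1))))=8262 / 77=107.30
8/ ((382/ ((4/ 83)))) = 16/ 15853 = 0.00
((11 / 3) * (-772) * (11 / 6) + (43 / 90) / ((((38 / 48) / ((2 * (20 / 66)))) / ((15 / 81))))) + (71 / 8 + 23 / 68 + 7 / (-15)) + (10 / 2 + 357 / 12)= -177717631283 / 34535160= -5145.99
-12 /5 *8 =-19.20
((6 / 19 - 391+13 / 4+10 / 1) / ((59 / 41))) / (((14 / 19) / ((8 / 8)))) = -1176085 / 3304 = -355.96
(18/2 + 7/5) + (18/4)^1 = 149/10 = 14.90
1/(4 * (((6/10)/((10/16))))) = 25/96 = 0.26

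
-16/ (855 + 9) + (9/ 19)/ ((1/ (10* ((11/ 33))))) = 1601/ 1026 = 1.56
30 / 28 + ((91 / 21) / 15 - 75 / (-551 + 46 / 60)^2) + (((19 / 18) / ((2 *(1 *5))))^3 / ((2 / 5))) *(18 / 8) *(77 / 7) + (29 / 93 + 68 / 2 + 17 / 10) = 2295519665095415657 / 61304312297894400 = 37.44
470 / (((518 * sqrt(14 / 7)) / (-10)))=-1175 * sqrt(2) / 259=-6.42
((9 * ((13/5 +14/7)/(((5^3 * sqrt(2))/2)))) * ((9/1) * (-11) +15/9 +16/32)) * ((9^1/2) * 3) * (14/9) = -841869 * sqrt(2)/1250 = -952.47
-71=-71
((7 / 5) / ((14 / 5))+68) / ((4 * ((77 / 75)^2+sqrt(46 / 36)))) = -4569035625 / 42213172+1444921875 * sqrt(46) / 84426344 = 7.84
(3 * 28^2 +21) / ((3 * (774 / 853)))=674723 / 774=871.74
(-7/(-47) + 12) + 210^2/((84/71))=1752496/47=37287.15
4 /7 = 0.57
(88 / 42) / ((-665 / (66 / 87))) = -968 / 404985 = -0.00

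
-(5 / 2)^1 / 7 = -5 / 14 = -0.36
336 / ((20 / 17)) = 1428 / 5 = 285.60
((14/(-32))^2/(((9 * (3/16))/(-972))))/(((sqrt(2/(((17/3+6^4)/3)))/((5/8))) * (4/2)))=-735 * sqrt(7810)/128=-507.46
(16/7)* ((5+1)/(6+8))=0.98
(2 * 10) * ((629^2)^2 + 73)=3130636019080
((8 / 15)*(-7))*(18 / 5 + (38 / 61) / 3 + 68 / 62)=-7790384 / 425475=-18.31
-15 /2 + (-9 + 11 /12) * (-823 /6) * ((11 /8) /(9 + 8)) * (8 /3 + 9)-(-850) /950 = 580277077 /558144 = 1039.65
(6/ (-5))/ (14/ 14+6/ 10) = -3/ 4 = -0.75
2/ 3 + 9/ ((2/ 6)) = 83/ 3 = 27.67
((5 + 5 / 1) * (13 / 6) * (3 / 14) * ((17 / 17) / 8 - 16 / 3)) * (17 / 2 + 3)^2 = -4298125 / 1344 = -3198.01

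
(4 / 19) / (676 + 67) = 4 / 14117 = 0.00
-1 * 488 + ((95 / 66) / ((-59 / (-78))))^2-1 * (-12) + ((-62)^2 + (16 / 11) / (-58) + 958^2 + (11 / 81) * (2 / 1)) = 911372885847863 / 989401149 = 921135.87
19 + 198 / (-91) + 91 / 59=98610 / 5369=18.37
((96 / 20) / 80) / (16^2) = 3 / 12800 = 0.00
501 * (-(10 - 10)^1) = 0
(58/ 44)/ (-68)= -29/ 1496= -0.02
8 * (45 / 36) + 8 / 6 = 34 / 3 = 11.33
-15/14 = -1.07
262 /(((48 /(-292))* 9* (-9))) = 9563 /486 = 19.68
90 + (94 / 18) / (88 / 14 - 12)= 32071 / 360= 89.09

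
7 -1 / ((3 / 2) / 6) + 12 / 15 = 19 / 5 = 3.80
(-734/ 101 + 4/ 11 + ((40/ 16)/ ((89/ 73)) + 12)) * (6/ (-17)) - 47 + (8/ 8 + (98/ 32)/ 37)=-48203184945/ 995118256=-48.44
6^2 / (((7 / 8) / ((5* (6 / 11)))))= 8640 / 77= 112.21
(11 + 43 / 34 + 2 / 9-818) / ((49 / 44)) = -5422714 / 7497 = -723.32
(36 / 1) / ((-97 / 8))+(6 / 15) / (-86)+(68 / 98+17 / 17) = -1307868 / 1021895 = -1.28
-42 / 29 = -1.45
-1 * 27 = -27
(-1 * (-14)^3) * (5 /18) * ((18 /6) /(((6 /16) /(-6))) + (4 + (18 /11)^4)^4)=4891915222973078680425920 /413547568772149449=11829147.58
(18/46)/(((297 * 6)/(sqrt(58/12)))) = sqrt(174)/27324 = 0.00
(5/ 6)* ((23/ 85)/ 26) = 23/ 2652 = 0.01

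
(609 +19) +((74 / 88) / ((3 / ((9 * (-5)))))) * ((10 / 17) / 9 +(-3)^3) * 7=6745927 / 2244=3006.21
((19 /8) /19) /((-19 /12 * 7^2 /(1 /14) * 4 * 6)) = -0.00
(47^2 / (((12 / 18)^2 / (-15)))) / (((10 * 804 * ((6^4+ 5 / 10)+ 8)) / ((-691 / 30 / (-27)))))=-1526419 / 251716320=-0.01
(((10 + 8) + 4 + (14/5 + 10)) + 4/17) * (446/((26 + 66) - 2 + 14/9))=2988423/17510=170.67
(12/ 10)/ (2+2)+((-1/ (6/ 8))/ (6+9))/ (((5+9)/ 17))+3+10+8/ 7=9031/ 630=14.33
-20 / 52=-5 / 13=-0.38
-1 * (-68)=68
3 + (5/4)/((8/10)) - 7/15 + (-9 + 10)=1223/240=5.10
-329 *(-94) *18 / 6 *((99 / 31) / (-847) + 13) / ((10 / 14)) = 1688069.86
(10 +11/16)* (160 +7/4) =110637/64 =1728.70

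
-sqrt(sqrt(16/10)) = -10^(3/4)/5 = -1.12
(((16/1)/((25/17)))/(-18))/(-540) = 34/30375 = 0.00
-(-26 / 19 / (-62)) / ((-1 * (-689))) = -1 / 31217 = -0.00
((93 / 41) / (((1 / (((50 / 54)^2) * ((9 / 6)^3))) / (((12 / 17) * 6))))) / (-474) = -19375 / 330378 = -0.06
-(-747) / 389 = 1.92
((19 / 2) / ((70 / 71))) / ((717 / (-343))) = -66101 / 14340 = -4.61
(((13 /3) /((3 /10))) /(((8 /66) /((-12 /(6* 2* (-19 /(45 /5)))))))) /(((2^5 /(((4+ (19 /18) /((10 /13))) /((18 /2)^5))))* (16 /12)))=0.00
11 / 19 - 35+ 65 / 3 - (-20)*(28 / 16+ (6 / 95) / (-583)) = 739172 / 33231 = 22.24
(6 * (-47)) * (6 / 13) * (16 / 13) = -160.19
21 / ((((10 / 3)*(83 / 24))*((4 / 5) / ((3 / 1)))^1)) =567 / 83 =6.83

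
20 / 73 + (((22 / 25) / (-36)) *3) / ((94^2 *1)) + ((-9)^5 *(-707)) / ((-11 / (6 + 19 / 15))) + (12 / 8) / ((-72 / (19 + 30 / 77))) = -410927365625810227 / 14900146800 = -27578746.11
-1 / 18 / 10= -1 / 180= -0.01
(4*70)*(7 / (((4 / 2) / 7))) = 6860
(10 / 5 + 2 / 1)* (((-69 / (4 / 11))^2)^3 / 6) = 63727869635313147 / 2048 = 31117123845367.75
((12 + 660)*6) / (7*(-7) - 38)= -1344 / 29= -46.34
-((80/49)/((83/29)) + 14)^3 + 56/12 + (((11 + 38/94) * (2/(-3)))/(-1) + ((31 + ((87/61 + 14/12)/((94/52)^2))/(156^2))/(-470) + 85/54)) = -2833866816756248039248999/920236970779929840240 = -3079.50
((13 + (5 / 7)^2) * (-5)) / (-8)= 1655 / 196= 8.44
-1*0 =0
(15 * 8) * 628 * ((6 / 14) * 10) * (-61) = -137908800 / 7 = -19701257.14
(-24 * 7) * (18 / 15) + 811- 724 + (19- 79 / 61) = -29553 / 305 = -96.90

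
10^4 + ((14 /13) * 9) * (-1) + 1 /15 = 1948123 /195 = 9990.37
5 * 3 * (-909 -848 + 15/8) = -210615/8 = -26326.88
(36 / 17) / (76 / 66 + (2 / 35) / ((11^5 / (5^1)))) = 30438639 / 16551676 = 1.84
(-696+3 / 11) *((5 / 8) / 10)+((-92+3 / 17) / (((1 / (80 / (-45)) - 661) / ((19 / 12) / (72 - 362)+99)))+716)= 9454284718697 / 13776589200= 686.26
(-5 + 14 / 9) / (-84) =31 / 756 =0.04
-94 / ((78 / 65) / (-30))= 2350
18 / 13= 1.38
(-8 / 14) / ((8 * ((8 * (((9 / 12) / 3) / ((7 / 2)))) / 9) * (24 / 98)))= -147 / 32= -4.59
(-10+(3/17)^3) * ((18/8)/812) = -441927/15957424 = -0.03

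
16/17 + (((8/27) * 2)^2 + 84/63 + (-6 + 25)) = 268007/12393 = 21.63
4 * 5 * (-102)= -2040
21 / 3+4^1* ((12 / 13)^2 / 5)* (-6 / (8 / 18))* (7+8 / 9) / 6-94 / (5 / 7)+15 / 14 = -135.63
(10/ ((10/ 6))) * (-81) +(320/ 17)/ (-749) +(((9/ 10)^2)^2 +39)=-56836168787/ 127330000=-446.37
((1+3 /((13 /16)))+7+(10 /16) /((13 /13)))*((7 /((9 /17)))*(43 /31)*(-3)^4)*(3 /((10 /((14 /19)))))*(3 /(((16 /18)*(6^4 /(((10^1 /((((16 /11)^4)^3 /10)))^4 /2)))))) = 3129997669017588560315593966811782948539550093896334519260234375 /384510143902846516869525116908008813984765885106088898121957376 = 8.14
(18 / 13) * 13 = 18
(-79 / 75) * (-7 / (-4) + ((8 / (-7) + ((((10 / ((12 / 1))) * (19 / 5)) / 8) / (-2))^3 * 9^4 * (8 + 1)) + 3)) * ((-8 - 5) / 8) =-106989819053 / 137625600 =-777.40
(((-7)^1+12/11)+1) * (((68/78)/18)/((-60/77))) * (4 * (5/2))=119/39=3.05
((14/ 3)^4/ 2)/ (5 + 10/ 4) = 38416/ 1215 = 31.62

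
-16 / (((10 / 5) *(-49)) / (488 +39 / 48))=7821 / 98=79.81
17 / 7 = 2.43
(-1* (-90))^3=729000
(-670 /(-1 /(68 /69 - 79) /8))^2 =832488684294400 /4761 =174855846312.62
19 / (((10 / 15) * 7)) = 57 / 14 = 4.07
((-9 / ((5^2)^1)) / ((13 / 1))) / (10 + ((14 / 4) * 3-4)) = -6 / 3575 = -0.00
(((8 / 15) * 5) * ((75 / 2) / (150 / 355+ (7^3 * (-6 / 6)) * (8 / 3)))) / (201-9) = -1775 / 3115744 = -0.00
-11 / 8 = -1.38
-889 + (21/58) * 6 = -25718/29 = -886.83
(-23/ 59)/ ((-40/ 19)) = 437/ 2360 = 0.19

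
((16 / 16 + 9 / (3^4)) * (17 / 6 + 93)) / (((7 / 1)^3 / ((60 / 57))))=57500 / 175959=0.33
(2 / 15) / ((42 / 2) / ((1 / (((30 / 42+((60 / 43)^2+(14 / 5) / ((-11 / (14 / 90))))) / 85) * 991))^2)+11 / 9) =23536810270771875 / 3463592035691363817788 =0.00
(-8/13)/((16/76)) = -38/13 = -2.92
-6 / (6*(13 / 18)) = -18 / 13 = -1.38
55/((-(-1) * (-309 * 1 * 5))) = -11/309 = -0.04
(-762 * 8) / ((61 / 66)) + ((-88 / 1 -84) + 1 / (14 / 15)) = -5778677 / 854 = -6766.60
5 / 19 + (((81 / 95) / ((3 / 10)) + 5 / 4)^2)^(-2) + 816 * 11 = 1595478315412053 / 177744084979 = 8976.27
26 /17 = 1.53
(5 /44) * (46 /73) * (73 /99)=0.05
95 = 95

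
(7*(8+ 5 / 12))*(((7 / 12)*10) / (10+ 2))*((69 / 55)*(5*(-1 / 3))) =-569135 / 9504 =-59.88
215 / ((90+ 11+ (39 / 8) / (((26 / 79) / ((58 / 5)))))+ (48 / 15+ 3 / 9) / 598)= 7714200 / 9789173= 0.79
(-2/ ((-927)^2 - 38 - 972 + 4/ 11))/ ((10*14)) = -11/ 660905910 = -0.00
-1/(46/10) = -5/23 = -0.22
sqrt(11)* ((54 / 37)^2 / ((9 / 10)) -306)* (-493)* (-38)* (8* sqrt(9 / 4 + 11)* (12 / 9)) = -41531929152* sqrt(583) / 1369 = -732508947.21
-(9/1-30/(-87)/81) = -21151/2349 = -9.00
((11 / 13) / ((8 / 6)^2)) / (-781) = -0.00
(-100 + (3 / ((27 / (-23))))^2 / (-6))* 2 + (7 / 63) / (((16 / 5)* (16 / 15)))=-12574999 / 62208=-202.14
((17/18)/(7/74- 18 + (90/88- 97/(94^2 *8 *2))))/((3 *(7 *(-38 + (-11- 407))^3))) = 15284071/544045776402946608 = 0.00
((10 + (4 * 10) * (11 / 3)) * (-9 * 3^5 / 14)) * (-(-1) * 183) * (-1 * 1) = 31350645 / 7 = 4478663.57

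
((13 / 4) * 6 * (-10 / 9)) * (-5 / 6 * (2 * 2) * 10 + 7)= 5135 / 9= 570.56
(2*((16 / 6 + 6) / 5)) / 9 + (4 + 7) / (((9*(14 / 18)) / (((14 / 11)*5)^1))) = 1402 / 135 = 10.39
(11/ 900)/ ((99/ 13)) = 0.00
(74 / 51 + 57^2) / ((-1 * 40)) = -165773 / 2040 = -81.26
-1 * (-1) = 1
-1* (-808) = 808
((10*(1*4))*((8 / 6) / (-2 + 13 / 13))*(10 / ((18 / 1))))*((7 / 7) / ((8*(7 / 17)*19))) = -1700 / 3591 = -0.47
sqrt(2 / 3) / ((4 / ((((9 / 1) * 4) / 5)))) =1.47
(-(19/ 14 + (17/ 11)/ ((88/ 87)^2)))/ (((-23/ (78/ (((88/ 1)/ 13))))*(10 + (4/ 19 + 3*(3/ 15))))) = 6335398095/ 47672033024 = 0.13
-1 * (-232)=232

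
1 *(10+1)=11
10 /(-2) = -5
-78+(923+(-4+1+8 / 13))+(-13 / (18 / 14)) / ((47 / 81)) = 504191 / 611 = 825.19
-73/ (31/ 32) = -2336/ 31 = -75.35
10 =10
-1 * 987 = -987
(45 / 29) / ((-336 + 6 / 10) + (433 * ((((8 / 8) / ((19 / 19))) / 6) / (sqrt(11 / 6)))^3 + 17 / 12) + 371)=23944823100 / 570936330227 - 64300500 * sqrt(66) / 570936330227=0.04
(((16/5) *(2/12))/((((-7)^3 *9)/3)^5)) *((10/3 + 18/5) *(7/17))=-832/630391390636324275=-0.00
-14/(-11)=14/11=1.27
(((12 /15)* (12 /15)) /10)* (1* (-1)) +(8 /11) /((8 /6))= 662 /1375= 0.48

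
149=149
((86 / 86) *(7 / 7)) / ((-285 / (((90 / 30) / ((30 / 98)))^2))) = -2401 / 7125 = -0.34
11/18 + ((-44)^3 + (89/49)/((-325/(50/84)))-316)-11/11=-3431216240/40131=-85500.39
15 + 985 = 1000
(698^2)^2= 237367737616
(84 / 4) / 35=3 / 5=0.60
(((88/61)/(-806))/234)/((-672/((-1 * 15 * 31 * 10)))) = -275/5195736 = -0.00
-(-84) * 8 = 672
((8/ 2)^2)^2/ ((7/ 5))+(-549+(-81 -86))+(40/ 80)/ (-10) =-74647/ 140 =-533.19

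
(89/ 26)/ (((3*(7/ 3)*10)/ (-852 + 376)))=-1513/ 65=-23.28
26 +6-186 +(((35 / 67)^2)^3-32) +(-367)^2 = 12166925615142632 / 90458382169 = 134503.02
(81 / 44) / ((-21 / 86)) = -1161 / 154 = -7.54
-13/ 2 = -6.50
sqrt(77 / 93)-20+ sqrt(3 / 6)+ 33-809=-796+ sqrt(2) / 2+ sqrt(7161) / 93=-794.38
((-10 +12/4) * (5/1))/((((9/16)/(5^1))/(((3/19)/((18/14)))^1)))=-19600/513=-38.21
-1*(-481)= 481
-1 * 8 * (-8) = 64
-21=-21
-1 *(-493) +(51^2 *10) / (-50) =-136 / 5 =-27.20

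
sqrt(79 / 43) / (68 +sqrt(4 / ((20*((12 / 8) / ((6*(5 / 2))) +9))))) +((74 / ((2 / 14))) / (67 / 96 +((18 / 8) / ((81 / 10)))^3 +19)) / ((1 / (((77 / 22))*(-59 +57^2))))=-sqrt(618254) / 18093626 +3094*sqrt(3397) / 9046813 +134916788160 / 460013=293289.10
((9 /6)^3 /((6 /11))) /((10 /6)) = 297 /80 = 3.71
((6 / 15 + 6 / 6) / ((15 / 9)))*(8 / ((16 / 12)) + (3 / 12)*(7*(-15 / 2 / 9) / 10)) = 1967 / 400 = 4.92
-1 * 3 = -3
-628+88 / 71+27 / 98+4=-4331251 / 6958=-622.49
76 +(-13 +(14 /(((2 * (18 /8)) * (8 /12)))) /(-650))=61418 /975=62.99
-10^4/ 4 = -2500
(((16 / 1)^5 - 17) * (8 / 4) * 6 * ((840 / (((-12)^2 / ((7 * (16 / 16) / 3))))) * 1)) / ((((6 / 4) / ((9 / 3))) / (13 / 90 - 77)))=-710782495094 / 27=-26325277596.07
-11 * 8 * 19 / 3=-1672 / 3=-557.33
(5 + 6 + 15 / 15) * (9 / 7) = 108 / 7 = 15.43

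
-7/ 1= -7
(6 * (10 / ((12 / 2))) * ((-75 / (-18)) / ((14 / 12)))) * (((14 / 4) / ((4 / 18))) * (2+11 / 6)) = 8625 / 4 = 2156.25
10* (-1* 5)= -50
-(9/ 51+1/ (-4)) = 5/ 68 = 0.07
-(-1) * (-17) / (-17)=1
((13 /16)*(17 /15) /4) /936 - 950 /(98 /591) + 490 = -17744139967 /3386880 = -5239.08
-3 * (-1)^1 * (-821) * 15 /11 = -36945 /11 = -3358.64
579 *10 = 5790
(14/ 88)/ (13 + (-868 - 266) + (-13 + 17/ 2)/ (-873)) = -679/ 4784406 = -0.00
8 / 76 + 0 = 2 / 19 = 0.11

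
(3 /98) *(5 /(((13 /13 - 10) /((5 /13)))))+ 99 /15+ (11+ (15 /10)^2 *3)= 930407 /38220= 24.34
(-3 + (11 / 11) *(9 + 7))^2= 169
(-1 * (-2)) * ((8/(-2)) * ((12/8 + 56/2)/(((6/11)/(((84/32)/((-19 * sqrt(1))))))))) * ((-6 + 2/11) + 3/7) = -24485/76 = -322.17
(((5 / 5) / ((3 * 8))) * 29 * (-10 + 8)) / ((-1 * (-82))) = -29 / 984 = -0.03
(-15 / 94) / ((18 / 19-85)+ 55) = 95 / 17296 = 0.01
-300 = -300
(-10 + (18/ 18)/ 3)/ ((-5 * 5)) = 29/ 75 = 0.39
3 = 3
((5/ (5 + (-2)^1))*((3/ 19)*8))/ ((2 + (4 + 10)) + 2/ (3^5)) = 972/ 7391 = 0.13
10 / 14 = 5 / 7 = 0.71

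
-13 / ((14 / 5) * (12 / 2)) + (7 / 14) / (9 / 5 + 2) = -1025 / 1596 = -0.64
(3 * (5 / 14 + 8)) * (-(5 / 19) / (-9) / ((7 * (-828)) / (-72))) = 195 / 21413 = 0.01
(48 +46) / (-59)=-94 / 59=-1.59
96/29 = 3.31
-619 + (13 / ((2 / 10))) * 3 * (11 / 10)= -404.50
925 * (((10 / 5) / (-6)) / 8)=-925 / 24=-38.54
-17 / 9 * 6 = -34 / 3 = -11.33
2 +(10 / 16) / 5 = 17 / 8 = 2.12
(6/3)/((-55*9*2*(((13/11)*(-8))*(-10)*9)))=-0.00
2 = 2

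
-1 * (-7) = 7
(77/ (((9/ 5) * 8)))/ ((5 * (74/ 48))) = 77/ 111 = 0.69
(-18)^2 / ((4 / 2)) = 162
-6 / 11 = -0.55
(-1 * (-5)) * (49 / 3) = 245 / 3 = 81.67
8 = 8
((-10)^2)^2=10000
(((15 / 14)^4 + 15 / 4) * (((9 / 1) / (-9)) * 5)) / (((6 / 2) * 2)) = -4.22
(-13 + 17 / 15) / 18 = -89 / 135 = -0.66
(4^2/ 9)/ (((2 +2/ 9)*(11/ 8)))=32/ 55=0.58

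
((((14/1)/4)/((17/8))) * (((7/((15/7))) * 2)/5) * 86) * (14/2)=1651888/1275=1295.60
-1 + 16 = 15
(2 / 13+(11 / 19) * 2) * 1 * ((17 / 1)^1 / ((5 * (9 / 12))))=7344 / 1235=5.95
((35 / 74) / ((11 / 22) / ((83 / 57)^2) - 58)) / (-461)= 48223 / 2715047975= 0.00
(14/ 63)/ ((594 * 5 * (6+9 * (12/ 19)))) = 19/ 2967030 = 0.00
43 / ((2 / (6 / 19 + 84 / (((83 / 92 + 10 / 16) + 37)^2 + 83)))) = 1143855255 / 144030773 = 7.94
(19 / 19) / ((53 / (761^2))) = 579121 / 53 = 10926.81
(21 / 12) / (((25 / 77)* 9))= 539 / 900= 0.60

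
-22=-22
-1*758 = -758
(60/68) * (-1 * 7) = -105/17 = -6.18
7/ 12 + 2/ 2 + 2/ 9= 65/ 36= 1.81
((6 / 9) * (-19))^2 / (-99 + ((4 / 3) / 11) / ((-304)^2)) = -1.62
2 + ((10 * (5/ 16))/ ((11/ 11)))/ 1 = 41/ 8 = 5.12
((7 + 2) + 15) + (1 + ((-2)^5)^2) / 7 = 1193 / 7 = 170.43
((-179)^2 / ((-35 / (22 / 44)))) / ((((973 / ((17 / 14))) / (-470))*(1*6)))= 25600759 / 572124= 44.75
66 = 66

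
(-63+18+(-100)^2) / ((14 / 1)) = 9955 / 14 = 711.07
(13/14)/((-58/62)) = -0.99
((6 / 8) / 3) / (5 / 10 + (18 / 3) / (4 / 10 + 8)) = 7 / 34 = 0.21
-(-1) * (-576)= -576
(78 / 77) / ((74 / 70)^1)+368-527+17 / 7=-443342 / 2849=-155.61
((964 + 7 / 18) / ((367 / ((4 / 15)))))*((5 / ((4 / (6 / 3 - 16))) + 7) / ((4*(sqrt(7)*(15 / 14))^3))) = -1701182*sqrt(7) / 55738125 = -0.08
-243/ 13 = -18.69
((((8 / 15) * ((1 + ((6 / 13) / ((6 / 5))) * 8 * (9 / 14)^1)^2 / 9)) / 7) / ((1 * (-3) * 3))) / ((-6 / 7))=293764 / 30184245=0.01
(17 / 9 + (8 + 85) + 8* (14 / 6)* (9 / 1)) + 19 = 2537 / 9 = 281.89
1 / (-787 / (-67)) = 0.09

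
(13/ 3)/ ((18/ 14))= 91/ 27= 3.37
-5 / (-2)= 5 / 2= 2.50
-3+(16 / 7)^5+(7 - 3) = 1065383 / 16807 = 63.39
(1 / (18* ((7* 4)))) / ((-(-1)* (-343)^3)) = -1 / 20338217928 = -0.00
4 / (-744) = -1 / 186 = -0.01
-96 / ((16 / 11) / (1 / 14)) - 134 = -971 / 7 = -138.71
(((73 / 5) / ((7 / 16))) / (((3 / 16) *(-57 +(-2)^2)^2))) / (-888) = -2336 / 32738895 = -0.00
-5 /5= -1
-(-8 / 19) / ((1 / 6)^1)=48 / 19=2.53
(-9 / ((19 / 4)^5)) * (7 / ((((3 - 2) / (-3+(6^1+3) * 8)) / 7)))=-31159296 / 2476099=-12.58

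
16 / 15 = 1.07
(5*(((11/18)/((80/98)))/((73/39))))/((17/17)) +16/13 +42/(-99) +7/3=2575297/501072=5.14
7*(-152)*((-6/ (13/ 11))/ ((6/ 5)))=58520/ 13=4501.54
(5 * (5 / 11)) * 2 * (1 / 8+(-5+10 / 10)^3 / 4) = -3175 / 44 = -72.16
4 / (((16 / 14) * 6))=7 / 12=0.58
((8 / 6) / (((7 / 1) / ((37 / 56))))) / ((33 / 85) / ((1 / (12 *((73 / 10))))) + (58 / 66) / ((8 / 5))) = 691900 / 189996569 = 0.00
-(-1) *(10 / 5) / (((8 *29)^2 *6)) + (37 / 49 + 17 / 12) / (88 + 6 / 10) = 28646089 / 1168357568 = 0.02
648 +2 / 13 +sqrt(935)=sqrt(935) +8426 / 13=678.73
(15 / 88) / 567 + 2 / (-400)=-977 / 207900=-0.00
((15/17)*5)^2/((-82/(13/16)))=-73125/379168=-0.19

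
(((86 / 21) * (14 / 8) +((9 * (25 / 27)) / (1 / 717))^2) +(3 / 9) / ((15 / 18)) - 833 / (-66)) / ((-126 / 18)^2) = 841515208 / 1155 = 728584.60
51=51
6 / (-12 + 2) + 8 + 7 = 72 / 5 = 14.40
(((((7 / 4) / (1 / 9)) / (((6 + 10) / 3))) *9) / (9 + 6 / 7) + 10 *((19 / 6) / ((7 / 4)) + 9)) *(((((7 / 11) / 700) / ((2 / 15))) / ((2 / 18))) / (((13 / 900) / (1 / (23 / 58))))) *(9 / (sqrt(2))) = 362017321245 *sqrt(2) / 67779712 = 7553.44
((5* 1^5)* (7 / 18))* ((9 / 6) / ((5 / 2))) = 7 / 6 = 1.17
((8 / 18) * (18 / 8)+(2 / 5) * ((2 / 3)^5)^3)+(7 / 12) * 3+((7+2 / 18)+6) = 4552054309 / 286978140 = 15.86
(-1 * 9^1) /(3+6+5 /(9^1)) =-81 /86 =-0.94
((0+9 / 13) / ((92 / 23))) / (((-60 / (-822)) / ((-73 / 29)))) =-90009 / 15080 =-5.97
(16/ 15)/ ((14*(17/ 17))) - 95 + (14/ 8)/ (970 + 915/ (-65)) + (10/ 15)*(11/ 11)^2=-163983507/ 1739780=-94.26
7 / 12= 0.58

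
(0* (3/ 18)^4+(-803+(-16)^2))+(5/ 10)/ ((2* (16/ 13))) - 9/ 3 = -35187/ 64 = -549.80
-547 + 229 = -318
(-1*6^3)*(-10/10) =216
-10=-10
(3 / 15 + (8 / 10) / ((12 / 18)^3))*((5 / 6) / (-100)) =-29 / 1200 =-0.02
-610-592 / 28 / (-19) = -80982 / 133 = -608.89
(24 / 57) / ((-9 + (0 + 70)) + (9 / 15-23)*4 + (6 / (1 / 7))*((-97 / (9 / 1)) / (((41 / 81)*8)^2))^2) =-231486341120 / 5748054624421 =-0.04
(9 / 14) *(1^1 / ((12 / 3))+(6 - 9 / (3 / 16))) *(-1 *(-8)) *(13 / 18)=-2171 / 14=-155.07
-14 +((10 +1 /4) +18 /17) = -183 /68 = -2.69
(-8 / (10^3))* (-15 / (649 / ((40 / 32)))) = 3 / 12980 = 0.00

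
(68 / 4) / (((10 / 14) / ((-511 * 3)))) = -182427 / 5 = -36485.40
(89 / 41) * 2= 178 / 41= 4.34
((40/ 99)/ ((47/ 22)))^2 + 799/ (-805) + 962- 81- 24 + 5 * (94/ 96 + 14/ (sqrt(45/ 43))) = 929.37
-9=-9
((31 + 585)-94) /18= 29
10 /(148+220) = 5 /184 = 0.03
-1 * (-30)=30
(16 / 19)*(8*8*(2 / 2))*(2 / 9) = 2048 / 171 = 11.98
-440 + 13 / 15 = -6587 / 15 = -439.13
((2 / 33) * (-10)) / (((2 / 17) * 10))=-0.52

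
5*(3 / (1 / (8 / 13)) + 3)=315 / 13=24.23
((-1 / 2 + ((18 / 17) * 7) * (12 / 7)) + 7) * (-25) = -16325 / 34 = -480.15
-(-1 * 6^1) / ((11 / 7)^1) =42 / 11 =3.82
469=469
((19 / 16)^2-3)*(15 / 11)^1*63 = -34965 / 256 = -136.58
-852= -852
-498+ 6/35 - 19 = -516.83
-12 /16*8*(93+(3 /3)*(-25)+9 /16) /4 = -102.84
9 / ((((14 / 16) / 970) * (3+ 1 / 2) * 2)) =69840 / 49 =1425.31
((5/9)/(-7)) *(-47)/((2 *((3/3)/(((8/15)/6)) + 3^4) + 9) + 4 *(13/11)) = 5170/274743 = 0.02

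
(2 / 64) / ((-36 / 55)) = -55 / 1152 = -0.05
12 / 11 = 1.09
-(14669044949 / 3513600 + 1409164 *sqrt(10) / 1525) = -14669044949 / 3513600 - 1409164 *sqrt(10) / 1525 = -7097.01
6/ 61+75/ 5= 15.10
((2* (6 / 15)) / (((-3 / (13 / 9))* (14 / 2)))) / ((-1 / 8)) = 416 / 945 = 0.44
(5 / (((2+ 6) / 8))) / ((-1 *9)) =-5 / 9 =-0.56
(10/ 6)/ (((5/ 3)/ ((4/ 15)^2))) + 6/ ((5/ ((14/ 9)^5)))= 5413232/ 492075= 11.00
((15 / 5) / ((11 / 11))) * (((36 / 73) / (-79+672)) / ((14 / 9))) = 486 / 303023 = 0.00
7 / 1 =7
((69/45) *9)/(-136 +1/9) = -621/6115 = -0.10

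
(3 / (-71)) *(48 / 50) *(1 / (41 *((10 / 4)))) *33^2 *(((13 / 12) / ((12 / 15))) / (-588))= 14157 / 14263900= 0.00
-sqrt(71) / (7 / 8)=-8*sqrt(71) / 7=-9.63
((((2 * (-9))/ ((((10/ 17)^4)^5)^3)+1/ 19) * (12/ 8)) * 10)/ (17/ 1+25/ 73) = -838019748531064278549063448875527666860006331656270947487755486516657974970883/ 801800000000000000000000000000000000000000000000000000000000000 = -1045173046309633.67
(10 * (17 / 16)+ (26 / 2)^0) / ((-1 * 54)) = -0.22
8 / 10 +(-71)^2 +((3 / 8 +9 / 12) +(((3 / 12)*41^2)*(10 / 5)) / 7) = 1445639 / 280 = 5163.00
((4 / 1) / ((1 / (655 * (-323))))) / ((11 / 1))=-846260 / 11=-76932.73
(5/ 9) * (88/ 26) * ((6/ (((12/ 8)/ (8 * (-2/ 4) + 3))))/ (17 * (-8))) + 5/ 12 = 0.47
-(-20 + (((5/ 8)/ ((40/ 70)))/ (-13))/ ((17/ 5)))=141615/ 7072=20.02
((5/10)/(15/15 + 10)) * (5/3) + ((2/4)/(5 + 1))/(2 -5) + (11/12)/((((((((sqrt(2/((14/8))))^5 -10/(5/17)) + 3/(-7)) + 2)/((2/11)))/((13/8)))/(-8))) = 40768 * sqrt(14)/52925037 + 72984097/635100444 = 0.12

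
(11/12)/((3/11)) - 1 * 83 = -2867/36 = -79.64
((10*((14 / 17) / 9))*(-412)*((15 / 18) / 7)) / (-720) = 515 / 8262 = 0.06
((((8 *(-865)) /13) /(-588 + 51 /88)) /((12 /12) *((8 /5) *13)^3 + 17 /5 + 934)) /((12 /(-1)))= -19030000 /2503984159053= -0.00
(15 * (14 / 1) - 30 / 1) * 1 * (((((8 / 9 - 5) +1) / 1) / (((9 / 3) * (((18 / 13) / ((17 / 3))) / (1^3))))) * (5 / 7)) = -545.68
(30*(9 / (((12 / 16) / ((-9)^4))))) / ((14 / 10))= 11809800 / 7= 1687114.29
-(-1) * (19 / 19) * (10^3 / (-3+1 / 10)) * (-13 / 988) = 2500 / 551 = 4.54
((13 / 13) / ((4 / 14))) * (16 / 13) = 56 / 13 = 4.31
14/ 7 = 2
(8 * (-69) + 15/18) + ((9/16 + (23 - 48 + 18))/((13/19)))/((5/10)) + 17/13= -177427/312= -568.68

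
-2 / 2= -1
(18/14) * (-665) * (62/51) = -17670/17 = -1039.41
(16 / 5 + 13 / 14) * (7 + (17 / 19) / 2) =81787 / 2660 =30.75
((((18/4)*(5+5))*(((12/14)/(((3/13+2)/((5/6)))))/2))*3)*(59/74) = 517725/30044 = 17.23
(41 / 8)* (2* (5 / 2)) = 25.62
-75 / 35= -15 / 7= -2.14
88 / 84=22 / 21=1.05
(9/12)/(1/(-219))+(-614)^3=-925902833/4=-231475708.25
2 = 2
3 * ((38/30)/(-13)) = -19/65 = -0.29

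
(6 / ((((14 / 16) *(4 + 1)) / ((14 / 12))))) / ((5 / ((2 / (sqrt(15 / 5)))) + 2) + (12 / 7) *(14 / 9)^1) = 1344 / 545 - 144 *sqrt(3) / 109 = 0.18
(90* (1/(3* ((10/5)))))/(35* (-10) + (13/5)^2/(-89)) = -33375/778919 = -0.04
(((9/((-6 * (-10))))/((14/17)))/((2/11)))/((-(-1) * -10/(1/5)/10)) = -561/2800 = -0.20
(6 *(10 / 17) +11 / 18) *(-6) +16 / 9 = -3529 / 153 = -23.07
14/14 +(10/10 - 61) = -59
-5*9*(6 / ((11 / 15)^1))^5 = -265720500000 / 161051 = -1649915.24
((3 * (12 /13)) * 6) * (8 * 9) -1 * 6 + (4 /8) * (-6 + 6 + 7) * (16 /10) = 77734 /65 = 1195.91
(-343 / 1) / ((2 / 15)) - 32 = -5209 / 2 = -2604.50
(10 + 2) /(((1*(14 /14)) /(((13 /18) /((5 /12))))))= 104 /5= 20.80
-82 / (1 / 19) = -1558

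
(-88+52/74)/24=-1615/444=-3.64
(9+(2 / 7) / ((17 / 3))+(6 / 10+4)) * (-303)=-2460966 / 595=-4136.08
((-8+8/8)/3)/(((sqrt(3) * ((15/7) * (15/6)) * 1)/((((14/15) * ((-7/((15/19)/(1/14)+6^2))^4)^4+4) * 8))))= -244747145601220028678208514504893096257787480183703 * sqrt(3)/52679950025772098219457427301967158162412032256000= -8.05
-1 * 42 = -42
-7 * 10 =-70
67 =67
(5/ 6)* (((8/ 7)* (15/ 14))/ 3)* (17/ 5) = 170/ 147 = 1.16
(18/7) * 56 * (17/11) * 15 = 36720/11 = 3338.18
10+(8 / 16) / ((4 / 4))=21 / 2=10.50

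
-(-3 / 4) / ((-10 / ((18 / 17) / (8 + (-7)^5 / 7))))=27 / 813620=0.00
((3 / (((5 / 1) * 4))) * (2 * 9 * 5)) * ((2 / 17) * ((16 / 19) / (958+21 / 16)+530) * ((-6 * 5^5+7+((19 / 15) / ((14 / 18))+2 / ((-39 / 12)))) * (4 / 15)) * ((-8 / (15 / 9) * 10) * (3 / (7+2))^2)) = 22437502.79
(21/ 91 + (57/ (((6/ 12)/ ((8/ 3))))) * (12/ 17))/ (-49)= -47475/ 10829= -4.38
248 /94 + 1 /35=4387 /1645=2.67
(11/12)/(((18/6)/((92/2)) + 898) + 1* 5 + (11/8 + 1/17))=8602/8487819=0.00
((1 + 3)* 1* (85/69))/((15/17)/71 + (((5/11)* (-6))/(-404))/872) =159029144384/401329737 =396.26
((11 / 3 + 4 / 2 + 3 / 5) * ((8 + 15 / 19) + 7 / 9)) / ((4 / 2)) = 29.98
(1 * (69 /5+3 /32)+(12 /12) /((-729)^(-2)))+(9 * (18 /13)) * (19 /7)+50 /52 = 595268441 /1120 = 531489.68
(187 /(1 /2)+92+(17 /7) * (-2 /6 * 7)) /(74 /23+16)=31763 /1326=23.95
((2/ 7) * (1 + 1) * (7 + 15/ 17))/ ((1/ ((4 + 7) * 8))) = 47168/ 119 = 396.37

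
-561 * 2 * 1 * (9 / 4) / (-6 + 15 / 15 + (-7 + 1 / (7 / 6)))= 11781 / 52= 226.56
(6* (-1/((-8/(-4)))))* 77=-231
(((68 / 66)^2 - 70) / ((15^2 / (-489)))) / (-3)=-12237062 / 245025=-49.94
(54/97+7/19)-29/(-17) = 82432/31331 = 2.63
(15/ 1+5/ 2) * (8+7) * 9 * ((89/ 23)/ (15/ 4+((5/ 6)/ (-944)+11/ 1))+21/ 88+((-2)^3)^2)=51530933580525/ 338165872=152383.60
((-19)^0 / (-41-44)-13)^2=1223236 / 7225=169.31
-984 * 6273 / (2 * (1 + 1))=-1543158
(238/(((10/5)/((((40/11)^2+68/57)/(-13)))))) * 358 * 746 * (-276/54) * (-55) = -9907223320.06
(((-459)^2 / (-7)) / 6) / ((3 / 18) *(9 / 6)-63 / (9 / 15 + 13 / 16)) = 15871302 / 140329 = 113.10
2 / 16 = 1 / 8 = 0.12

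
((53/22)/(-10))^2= 2809/48400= 0.06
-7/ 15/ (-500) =7/ 7500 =0.00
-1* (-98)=98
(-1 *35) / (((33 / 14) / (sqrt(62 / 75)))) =-13.50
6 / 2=3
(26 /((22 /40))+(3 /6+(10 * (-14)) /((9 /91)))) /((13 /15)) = -1354105 /858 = -1578.21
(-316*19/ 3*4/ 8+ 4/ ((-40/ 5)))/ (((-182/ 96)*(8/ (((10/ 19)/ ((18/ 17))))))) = 510595/ 15561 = 32.81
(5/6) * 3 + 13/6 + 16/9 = 58/9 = 6.44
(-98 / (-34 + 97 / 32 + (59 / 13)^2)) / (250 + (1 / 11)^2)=0.04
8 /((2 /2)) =8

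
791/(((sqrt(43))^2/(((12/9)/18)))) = 1582/1161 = 1.36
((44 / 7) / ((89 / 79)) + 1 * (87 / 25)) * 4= 564404 / 15575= 36.24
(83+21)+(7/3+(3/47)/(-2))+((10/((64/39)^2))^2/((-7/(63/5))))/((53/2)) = 1651278842711/15672016896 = 105.36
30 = 30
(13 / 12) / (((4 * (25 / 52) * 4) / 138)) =3887 / 200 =19.44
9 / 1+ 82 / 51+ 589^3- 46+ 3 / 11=114632739407 / 561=204336433.88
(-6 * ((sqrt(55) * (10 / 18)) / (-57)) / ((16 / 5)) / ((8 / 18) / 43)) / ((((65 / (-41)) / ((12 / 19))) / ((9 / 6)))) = -79335 * sqrt(55) / 75088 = -7.84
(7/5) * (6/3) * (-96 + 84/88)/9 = -4879/165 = -29.57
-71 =-71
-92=-92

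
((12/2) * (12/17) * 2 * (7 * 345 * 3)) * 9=9389520/17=552324.71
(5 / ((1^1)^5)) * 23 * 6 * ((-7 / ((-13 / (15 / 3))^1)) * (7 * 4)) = 676200 / 13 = 52015.38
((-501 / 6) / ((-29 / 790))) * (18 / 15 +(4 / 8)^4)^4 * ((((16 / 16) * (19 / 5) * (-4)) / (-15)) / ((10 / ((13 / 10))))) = 339098610987071 / 445440000000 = 761.27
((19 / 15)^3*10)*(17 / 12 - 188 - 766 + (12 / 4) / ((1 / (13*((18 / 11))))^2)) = 806707567 / 98010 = 8230.87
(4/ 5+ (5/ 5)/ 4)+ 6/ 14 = 207/ 140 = 1.48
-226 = -226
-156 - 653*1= -809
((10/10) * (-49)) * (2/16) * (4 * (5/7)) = -17.50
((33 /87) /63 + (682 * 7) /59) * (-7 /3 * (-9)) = 8722747 /5133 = 1699.35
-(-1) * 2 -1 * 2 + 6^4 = 1296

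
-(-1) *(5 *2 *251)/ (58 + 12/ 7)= 8785/ 209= 42.03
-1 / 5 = -0.20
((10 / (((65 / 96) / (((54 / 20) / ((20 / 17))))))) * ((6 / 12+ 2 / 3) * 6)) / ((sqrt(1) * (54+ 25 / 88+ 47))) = 2261952 / 965575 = 2.34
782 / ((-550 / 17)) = -6647 / 275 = -24.17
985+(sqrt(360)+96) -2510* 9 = -21509+6* sqrt(10) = -21490.03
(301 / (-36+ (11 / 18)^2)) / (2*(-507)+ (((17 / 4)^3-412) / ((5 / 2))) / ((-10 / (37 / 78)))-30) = 0.01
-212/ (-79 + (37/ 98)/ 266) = 5526416/ 2059335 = 2.68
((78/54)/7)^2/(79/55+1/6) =18590/699867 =0.03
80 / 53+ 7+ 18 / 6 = 610 / 53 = 11.51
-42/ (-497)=6/ 71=0.08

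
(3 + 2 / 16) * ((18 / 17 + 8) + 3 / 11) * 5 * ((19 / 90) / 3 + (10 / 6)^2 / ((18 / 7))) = 167.77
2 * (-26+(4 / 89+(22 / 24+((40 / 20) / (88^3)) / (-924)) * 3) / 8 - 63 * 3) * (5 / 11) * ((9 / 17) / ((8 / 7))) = -721761007972005 / 7984583901184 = -90.39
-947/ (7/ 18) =-17046/ 7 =-2435.14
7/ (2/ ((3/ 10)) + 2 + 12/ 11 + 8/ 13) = 3003/ 4450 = 0.67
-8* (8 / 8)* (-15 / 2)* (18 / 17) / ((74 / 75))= 40500 / 629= 64.39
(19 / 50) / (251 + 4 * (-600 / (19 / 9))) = -361 / 841550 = -0.00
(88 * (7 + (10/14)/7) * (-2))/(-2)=30624/49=624.98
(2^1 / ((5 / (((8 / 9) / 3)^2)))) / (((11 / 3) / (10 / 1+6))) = 2048 / 13365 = 0.15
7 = 7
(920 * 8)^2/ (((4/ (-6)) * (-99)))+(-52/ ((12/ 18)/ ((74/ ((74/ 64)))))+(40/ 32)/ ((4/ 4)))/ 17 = 1841107621/ 2244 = 820457.94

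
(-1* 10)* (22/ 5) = -44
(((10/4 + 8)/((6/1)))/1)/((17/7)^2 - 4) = 343/372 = 0.92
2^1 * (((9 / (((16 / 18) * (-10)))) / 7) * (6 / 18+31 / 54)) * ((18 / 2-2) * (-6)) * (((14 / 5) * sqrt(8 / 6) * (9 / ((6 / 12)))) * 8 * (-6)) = -444528 * sqrt(3) / 25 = -30797.80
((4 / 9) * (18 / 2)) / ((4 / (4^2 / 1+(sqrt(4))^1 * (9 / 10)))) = 17.80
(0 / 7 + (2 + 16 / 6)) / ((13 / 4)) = 56 / 39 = 1.44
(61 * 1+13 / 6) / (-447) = -379 / 2682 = -0.14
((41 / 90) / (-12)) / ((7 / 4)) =-41 / 1890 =-0.02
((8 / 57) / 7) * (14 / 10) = 8 / 285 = 0.03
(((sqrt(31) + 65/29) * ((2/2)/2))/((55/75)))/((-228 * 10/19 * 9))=-sqrt(31)/1584- 65/45936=-0.00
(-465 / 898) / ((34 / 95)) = -1.45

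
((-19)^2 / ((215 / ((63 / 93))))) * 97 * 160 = 23531424 / 1333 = 17652.98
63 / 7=9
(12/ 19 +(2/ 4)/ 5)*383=53237/ 190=280.19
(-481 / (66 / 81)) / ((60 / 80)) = -787.09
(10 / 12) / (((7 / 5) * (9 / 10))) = 125 / 189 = 0.66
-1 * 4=-4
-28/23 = -1.22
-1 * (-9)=9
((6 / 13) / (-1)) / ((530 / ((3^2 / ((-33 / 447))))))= 0.11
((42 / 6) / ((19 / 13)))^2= 8281 / 361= 22.94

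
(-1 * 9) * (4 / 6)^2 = -4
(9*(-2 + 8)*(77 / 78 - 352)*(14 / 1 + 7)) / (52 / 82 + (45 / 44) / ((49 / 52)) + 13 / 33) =-343062511407 / 1821482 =-188342.52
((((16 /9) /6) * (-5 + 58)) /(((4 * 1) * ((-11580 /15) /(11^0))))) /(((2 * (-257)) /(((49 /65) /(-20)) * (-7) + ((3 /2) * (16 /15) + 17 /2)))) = 26447 /257925200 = 0.00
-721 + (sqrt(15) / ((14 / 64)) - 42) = -763 + 32 * sqrt(15) / 7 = -745.29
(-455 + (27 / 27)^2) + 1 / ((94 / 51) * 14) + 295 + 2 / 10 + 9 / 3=-1024909 / 6580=-155.76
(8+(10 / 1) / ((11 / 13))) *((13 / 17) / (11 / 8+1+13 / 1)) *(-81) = -612144 / 7667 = -79.84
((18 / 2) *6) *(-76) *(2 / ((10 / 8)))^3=-2101248 / 125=-16809.98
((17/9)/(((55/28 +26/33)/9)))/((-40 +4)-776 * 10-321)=-15708/20641531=-0.00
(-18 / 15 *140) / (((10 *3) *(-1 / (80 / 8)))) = 56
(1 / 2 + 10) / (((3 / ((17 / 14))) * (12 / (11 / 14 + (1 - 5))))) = -255 / 224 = -1.14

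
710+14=724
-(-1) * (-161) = -161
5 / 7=0.71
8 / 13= 0.62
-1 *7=-7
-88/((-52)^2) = -11/338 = -0.03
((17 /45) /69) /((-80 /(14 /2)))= -119 /248400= -0.00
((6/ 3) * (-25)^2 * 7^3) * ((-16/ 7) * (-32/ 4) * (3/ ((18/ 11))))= 43120000/ 3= 14373333.33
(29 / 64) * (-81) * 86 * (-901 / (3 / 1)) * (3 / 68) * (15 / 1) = 80300565 / 128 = 627348.16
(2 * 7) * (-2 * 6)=-168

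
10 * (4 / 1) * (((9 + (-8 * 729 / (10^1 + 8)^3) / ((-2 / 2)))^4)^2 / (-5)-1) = -800000040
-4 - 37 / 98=-429 / 98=-4.38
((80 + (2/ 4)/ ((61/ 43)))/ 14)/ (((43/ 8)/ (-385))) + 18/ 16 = -8603033/ 20984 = -409.98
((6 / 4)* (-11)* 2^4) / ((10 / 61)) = -8052 / 5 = -1610.40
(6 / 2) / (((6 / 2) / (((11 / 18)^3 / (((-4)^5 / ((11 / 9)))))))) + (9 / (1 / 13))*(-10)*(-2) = 125769631439 / 53747712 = 2340.00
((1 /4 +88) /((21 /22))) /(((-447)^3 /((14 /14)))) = -0.00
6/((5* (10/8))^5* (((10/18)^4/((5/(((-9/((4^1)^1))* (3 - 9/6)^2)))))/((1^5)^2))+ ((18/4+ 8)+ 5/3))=-7962624/1201902485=-0.01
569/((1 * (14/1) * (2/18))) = 5121/14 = 365.79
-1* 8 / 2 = -4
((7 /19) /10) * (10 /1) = 7 /19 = 0.37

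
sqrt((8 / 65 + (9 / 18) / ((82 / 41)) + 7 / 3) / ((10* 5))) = sqrt(823290) / 3900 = 0.23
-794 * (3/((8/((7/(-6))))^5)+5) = -168588619781/42467328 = -3969.84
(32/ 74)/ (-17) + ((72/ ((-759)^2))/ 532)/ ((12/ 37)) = -817243639/ 32128805478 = -0.03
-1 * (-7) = 7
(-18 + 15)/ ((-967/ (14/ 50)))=21/ 24175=0.00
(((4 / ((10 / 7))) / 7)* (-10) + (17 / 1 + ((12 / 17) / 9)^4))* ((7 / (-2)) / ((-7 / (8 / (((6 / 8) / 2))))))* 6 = 5628663616 / 6765201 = 832.00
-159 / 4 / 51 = -53 / 68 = -0.78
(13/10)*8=52/5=10.40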